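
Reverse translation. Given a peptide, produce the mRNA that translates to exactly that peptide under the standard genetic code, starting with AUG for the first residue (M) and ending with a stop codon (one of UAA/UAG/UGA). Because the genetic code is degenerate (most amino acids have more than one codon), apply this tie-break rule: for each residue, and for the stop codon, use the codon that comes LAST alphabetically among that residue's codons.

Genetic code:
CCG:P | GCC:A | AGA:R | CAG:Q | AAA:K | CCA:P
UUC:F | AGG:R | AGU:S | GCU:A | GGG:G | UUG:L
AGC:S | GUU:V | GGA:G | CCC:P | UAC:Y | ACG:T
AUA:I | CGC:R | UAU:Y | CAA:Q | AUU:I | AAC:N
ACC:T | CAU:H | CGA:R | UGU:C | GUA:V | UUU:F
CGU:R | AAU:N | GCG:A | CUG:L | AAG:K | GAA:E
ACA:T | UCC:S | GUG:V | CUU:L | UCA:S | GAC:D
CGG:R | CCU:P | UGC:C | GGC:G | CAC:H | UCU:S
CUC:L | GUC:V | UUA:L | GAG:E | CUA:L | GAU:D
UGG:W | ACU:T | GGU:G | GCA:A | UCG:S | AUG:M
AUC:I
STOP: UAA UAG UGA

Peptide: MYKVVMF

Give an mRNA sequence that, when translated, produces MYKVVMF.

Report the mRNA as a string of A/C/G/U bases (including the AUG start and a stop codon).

Answer: mRNA: AUGUAUAAGGUUGUUAUGUUUUGA

Derivation:
residue 1: M -> AUG (start codon)
residue 2: Y codons sorted = UAC,UAU -> pick last = UAU
residue 3: K codons sorted = AAA,AAG -> pick last = AAG
residue 4: V codons sorted = GUA,GUC,GUG,GUU -> pick last = GUU
residue 5: V codons sorted = GUA,GUC,GUG,GUU -> pick last = GUU
residue 6: M -> AUG (only codon)
residue 7: F codons sorted = UUC,UUU -> pick last = UUU
terminator: stop codons sorted = UAA,UAG,UGA -> pick last = UGA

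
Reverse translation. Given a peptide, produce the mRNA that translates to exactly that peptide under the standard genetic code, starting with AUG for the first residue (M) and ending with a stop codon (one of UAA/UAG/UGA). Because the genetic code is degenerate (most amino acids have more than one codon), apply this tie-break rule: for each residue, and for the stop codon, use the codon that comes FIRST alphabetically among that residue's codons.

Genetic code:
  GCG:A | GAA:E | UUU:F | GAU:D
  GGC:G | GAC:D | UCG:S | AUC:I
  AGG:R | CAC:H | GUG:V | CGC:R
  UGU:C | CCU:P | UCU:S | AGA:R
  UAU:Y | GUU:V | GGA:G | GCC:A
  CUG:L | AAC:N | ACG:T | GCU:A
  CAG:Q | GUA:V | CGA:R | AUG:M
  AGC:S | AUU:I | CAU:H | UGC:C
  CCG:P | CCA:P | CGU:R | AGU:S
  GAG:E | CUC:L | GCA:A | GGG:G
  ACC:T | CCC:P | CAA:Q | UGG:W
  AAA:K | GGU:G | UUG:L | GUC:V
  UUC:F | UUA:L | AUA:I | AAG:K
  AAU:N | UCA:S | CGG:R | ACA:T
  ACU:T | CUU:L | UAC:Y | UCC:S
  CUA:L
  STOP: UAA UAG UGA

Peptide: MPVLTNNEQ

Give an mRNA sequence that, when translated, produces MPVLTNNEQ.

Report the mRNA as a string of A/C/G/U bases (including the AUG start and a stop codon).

residue 1: M -> AUG (start codon)
residue 2: P codons sorted = CCA,CCC,CCG,CCU -> pick first = CCA
residue 3: V codons sorted = GUA,GUC,GUG,GUU -> pick first = GUA
residue 4: L codons sorted = CUA,CUC,CUG,CUU,UUA,UUG -> pick first = CUA
residue 5: T codons sorted = ACA,ACC,ACG,ACU -> pick first = ACA
residue 6: N codons sorted = AAC,AAU -> pick first = AAC
residue 7: N codons sorted = AAC,AAU -> pick first = AAC
residue 8: E codons sorted = GAA,GAG -> pick first = GAA
residue 9: Q codons sorted = CAA,CAG -> pick first = CAA
terminator: stop codons sorted = UAA,UAG,UGA -> pick first = UAA

Answer: mRNA: AUGCCAGUACUAACAAACAACGAACAAUAA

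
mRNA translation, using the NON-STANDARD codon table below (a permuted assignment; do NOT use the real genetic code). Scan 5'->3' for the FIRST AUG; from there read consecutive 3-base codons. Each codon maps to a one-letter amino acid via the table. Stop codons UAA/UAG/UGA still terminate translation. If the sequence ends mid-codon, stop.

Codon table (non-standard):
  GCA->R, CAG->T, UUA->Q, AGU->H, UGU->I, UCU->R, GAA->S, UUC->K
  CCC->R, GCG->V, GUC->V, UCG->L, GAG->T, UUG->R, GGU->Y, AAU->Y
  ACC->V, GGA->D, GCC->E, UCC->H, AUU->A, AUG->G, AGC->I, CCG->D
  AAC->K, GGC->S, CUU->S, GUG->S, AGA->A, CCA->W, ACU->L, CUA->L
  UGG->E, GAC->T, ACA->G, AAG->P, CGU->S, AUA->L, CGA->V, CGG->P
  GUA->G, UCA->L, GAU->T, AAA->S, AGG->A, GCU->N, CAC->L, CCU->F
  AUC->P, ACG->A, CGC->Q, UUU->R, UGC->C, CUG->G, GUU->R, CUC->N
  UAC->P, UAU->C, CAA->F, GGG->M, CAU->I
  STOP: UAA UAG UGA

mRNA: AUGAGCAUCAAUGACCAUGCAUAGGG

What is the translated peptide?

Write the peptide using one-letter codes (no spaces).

start AUG at pos 0
pos 0: AUG -> G; peptide=G
pos 3: AGC -> I; peptide=GI
pos 6: AUC -> P; peptide=GIP
pos 9: AAU -> Y; peptide=GIPY
pos 12: GAC -> T; peptide=GIPYT
pos 15: CAU -> I; peptide=GIPYTI
pos 18: GCA -> R; peptide=GIPYTIR
pos 21: UAG -> STOP

Answer: GIPYTIR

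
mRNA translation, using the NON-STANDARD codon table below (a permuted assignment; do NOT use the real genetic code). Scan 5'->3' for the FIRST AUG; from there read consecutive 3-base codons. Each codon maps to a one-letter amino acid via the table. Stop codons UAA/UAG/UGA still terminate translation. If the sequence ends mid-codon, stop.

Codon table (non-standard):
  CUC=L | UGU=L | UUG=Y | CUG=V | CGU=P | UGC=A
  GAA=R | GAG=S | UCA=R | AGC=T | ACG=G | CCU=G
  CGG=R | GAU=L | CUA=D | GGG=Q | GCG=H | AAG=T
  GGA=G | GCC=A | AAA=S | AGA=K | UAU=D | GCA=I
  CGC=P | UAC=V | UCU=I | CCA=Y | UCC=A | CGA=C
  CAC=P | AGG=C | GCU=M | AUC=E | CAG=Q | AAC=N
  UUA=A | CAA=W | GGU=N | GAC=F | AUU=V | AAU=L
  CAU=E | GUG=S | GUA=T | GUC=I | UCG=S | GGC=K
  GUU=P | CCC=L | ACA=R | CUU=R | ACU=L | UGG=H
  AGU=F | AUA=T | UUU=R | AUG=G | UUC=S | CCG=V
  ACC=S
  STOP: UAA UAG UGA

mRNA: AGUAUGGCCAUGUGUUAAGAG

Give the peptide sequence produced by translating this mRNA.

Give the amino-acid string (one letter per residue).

start AUG at pos 3
pos 3: AUG -> G; peptide=G
pos 6: GCC -> A; peptide=GA
pos 9: AUG -> G; peptide=GAG
pos 12: UGU -> L; peptide=GAGL
pos 15: UAA -> STOP

Answer: GAGL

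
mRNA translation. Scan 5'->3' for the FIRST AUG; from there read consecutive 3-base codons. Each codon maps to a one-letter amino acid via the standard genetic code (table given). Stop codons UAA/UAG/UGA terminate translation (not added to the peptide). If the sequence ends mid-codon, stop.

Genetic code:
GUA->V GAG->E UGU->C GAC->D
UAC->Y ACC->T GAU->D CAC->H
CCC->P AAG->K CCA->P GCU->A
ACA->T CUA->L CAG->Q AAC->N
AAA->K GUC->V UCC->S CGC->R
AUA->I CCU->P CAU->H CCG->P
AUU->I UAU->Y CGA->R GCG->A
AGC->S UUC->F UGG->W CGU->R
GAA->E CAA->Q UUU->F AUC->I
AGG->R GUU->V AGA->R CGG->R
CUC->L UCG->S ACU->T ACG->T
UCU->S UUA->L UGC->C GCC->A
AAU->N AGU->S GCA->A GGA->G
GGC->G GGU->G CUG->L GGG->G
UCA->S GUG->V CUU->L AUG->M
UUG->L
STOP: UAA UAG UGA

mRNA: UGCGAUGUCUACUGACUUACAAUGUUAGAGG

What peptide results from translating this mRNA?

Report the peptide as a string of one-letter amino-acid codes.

start AUG at pos 4
pos 4: AUG -> M; peptide=M
pos 7: UCU -> S; peptide=MS
pos 10: ACU -> T; peptide=MST
pos 13: GAC -> D; peptide=MSTD
pos 16: UUA -> L; peptide=MSTDL
pos 19: CAA -> Q; peptide=MSTDLQ
pos 22: UGU -> C; peptide=MSTDLQC
pos 25: UAG -> STOP

Answer: MSTDLQC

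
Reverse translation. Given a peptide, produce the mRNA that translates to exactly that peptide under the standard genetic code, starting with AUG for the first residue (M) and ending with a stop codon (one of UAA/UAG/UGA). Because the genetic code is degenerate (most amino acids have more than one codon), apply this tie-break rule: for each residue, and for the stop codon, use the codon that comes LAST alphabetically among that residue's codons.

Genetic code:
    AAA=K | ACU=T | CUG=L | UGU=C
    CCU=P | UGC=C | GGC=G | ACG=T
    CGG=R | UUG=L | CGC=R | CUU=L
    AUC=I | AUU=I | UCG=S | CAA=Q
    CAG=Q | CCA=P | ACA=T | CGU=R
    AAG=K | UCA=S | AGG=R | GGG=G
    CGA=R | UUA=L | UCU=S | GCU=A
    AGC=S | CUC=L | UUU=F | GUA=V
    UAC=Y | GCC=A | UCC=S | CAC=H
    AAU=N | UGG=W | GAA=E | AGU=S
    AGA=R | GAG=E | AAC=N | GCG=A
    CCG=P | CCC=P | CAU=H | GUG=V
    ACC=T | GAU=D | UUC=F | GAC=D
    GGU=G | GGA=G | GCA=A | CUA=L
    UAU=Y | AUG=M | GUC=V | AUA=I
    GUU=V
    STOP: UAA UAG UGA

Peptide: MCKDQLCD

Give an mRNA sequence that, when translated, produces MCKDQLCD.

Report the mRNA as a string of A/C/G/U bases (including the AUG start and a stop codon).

residue 1: M -> AUG (start codon)
residue 2: C codons sorted = UGC,UGU -> pick last = UGU
residue 3: K codons sorted = AAA,AAG -> pick last = AAG
residue 4: D codons sorted = GAC,GAU -> pick last = GAU
residue 5: Q codons sorted = CAA,CAG -> pick last = CAG
residue 6: L codons sorted = CUA,CUC,CUG,CUU,UUA,UUG -> pick last = UUG
residue 7: C codons sorted = UGC,UGU -> pick last = UGU
residue 8: D codons sorted = GAC,GAU -> pick last = GAU
terminator: stop codons sorted = UAA,UAG,UGA -> pick last = UGA

Answer: mRNA: AUGUGUAAGGAUCAGUUGUGUGAUUGA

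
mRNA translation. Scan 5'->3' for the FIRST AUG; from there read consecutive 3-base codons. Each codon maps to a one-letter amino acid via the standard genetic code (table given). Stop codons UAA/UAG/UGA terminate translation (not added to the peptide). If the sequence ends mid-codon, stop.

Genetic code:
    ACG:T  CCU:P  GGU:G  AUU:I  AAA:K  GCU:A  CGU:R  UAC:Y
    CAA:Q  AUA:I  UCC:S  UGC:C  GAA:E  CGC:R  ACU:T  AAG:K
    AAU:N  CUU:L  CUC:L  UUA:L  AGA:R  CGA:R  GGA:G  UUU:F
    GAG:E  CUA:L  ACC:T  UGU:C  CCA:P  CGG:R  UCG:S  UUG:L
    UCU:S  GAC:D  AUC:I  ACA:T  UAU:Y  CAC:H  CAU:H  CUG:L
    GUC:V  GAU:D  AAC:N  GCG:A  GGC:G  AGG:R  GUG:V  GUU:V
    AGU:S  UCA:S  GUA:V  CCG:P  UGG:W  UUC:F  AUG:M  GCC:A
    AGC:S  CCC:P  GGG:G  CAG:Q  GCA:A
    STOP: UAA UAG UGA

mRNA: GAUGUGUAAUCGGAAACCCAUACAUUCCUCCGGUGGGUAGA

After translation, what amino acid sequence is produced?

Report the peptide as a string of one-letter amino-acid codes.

start AUG at pos 1
pos 1: AUG -> M; peptide=M
pos 4: UGU -> C; peptide=MC
pos 7: AAU -> N; peptide=MCN
pos 10: CGG -> R; peptide=MCNR
pos 13: AAA -> K; peptide=MCNRK
pos 16: CCC -> P; peptide=MCNRKP
pos 19: AUA -> I; peptide=MCNRKPI
pos 22: CAU -> H; peptide=MCNRKPIH
pos 25: UCC -> S; peptide=MCNRKPIHS
pos 28: UCC -> S; peptide=MCNRKPIHSS
pos 31: GGU -> G; peptide=MCNRKPIHSSG
pos 34: GGG -> G; peptide=MCNRKPIHSSGG
pos 37: UAG -> STOP

Answer: MCNRKPIHSSGG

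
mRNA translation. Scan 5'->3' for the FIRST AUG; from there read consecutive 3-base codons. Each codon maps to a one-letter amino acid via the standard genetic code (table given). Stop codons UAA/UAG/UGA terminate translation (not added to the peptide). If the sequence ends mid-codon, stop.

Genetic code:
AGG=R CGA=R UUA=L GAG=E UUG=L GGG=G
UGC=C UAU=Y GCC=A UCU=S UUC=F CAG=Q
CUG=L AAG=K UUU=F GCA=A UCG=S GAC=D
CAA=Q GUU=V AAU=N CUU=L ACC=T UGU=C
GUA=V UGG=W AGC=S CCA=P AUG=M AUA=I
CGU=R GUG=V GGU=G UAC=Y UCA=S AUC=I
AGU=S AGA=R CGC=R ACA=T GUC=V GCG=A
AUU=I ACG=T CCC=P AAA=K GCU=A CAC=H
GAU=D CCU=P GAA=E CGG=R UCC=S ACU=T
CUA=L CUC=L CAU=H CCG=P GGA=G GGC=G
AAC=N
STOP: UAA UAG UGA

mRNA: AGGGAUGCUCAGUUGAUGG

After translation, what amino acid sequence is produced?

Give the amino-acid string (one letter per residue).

Answer: MLS

Derivation:
start AUG at pos 4
pos 4: AUG -> M; peptide=M
pos 7: CUC -> L; peptide=ML
pos 10: AGU -> S; peptide=MLS
pos 13: UGA -> STOP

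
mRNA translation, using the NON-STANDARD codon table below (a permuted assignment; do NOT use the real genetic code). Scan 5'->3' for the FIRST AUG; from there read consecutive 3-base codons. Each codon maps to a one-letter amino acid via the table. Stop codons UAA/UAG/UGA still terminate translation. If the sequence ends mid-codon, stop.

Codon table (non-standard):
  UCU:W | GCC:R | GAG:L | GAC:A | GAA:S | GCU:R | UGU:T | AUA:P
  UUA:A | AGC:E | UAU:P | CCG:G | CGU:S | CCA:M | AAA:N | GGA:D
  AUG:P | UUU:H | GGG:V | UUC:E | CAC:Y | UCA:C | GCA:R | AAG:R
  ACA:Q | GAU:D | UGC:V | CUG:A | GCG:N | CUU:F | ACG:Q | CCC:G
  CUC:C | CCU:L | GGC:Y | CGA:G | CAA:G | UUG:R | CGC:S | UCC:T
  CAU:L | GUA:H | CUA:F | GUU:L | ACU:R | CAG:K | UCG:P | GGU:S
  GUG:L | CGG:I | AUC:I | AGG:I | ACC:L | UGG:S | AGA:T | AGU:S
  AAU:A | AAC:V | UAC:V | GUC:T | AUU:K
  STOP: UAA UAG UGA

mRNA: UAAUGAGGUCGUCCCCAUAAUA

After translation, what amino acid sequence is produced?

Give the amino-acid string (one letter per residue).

Answer: PIPTM

Derivation:
start AUG at pos 2
pos 2: AUG -> P; peptide=P
pos 5: AGG -> I; peptide=PI
pos 8: UCG -> P; peptide=PIP
pos 11: UCC -> T; peptide=PIPT
pos 14: CCA -> M; peptide=PIPTM
pos 17: UAA -> STOP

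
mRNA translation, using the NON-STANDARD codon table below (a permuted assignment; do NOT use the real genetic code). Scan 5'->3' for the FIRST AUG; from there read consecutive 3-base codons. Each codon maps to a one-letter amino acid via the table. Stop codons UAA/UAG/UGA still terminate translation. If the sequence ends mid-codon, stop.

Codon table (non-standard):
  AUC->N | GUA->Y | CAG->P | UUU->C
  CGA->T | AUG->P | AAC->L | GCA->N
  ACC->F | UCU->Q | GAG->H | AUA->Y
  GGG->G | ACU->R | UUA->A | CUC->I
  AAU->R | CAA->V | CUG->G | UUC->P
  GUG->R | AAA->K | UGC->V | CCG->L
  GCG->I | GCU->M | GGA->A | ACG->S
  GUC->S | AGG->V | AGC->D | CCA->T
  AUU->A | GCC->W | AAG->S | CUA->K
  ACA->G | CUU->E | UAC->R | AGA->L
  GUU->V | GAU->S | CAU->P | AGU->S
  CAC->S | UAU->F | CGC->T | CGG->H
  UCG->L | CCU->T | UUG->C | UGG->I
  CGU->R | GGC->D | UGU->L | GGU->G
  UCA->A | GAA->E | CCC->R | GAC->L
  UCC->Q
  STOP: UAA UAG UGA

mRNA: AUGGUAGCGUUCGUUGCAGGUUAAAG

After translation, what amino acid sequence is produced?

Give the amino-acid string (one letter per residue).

Answer: PYIPVNG

Derivation:
start AUG at pos 0
pos 0: AUG -> P; peptide=P
pos 3: GUA -> Y; peptide=PY
pos 6: GCG -> I; peptide=PYI
pos 9: UUC -> P; peptide=PYIP
pos 12: GUU -> V; peptide=PYIPV
pos 15: GCA -> N; peptide=PYIPVN
pos 18: GGU -> G; peptide=PYIPVNG
pos 21: UAA -> STOP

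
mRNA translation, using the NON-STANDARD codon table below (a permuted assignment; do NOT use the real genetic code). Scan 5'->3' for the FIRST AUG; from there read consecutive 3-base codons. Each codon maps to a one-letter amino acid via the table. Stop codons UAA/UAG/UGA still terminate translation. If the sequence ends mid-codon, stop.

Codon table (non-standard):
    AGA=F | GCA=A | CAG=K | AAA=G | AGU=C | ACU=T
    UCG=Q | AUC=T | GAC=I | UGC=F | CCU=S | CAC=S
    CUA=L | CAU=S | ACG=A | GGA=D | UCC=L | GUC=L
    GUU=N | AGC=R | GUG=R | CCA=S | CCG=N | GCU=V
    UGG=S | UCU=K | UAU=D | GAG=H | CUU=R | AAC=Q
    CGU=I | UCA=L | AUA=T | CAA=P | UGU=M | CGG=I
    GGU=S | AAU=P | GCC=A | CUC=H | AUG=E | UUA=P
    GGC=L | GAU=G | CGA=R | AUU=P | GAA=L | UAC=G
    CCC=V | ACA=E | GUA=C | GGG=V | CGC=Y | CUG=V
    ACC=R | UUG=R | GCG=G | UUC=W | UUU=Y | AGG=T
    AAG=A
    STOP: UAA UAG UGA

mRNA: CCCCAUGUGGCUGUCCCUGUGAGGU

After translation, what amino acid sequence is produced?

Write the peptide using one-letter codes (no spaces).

Answer: ESVLV

Derivation:
start AUG at pos 4
pos 4: AUG -> E; peptide=E
pos 7: UGG -> S; peptide=ES
pos 10: CUG -> V; peptide=ESV
pos 13: UCC -> L; peptide=ESVL
pos 16: CUG -> V; peptide=ESVLV
pos 19: UGA -> STOP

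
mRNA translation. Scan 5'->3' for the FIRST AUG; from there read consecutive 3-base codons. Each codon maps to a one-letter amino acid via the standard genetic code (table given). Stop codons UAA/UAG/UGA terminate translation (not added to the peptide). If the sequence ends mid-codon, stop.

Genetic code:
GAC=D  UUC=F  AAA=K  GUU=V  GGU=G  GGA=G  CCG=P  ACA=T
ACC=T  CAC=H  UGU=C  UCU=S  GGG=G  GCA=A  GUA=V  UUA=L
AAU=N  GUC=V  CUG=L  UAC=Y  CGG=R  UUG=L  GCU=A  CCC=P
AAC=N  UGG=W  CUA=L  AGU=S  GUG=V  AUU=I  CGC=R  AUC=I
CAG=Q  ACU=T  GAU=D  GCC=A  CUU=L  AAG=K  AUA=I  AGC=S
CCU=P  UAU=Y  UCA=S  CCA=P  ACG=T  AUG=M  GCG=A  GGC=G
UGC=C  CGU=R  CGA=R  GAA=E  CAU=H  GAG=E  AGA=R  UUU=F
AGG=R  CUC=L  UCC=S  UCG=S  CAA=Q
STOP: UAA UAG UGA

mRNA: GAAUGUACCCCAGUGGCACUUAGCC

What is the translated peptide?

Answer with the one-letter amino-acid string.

start AUG at pos 2
pos 2: AUG -> M; peptide=M
pos 5: UAC -> Y; peptide=MY
pos 8: CCC -> P; peptide=MYP
pos 11: AGU -> S; peptide=MYPS
pos 14: GGC -> G; peptide=MYPSG
pos 17: ACU -> T; peptide=MYPSGT
pos 20: UAG -> STOP

Answer: MYPSGT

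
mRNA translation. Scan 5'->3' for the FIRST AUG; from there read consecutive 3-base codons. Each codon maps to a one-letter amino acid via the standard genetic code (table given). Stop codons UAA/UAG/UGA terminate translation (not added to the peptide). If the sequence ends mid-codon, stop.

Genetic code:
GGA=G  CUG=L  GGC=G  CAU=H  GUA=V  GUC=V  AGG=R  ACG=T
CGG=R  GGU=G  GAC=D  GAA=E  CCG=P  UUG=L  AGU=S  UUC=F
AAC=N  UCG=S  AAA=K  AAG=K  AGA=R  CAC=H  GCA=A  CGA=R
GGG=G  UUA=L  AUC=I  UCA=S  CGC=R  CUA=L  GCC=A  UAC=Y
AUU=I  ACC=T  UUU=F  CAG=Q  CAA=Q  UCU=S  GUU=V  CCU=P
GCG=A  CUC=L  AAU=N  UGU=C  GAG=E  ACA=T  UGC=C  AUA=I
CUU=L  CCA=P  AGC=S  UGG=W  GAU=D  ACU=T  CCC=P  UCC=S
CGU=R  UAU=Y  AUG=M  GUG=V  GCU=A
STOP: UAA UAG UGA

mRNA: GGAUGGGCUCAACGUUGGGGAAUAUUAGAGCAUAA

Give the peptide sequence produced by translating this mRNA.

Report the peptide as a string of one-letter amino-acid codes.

start AUG at pos 2
pos 2: AUG -> M; peptide=M
pos 5: GGC -> G; peptide=MG
pos 8: UCA -> S; peptide=MGS
pos 11: ACG -> T; peptide=MGST
pos 14: UUG -> L; peptide=MGSTL
pos 17: GGG -> G; peptide=MGSTLG
pos 20: AAU -> N; peptide=MGSTLGN
pos 23: AUU -> I; peptide=MGSTLGNI
pos 26: AGA -> R; peptide=MGSTLGNIR
pos 29: GCA -> A; peptide=MGSTLGNIRA
pos 32: UAA -> STOP

Answer: MGSTLGNIRA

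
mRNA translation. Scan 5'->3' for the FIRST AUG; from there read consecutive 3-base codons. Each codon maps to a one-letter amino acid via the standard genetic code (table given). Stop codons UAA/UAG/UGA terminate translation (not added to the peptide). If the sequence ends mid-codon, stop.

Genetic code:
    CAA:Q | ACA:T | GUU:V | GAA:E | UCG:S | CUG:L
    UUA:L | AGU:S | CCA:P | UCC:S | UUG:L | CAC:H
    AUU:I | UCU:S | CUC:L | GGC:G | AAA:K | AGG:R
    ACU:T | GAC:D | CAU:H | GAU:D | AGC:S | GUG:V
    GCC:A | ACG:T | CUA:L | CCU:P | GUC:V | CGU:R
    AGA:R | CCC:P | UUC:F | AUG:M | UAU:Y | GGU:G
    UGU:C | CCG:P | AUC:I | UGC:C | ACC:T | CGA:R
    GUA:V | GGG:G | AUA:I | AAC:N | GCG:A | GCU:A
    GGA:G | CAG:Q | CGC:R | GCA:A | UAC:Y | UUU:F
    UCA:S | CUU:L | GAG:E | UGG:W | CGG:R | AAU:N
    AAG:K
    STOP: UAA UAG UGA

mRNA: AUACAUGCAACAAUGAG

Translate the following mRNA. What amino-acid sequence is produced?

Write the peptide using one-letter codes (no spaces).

Answer: MQQ

Derivation:
start AUG at pos 4
pos 4: AUG -> M; peptide=M
pos 7: CAA -> Q; peptide=MQ
pos 10: CAA -> Q; peptide=MQQ
pos 13: UGA -> STOP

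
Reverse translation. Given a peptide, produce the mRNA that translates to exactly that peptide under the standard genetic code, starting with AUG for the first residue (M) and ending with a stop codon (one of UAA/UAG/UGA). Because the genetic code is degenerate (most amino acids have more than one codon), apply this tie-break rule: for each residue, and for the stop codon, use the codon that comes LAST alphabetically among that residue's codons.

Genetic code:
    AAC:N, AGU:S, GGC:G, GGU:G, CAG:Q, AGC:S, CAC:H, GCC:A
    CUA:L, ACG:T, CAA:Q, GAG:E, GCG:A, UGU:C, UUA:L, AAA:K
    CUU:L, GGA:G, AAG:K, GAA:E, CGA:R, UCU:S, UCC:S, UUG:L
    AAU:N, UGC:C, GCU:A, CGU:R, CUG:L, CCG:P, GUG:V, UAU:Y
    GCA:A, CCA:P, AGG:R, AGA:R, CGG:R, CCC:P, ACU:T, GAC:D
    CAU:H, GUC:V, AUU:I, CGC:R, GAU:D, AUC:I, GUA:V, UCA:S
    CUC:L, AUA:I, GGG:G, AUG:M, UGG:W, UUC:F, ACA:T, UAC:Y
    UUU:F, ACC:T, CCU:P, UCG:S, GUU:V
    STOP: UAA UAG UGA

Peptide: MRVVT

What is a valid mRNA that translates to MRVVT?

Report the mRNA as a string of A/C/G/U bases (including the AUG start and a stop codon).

Answer: mRNA: AUGCGUGUUGUUACUUGA

Derivation:
residue 1: M -> AUG (start codon)
residue 2: R codons sorted = AGA,AGG,CGA,CGC,CGG,CGU -> pick last = CGU
residue 3: V codons sorted = GUA,GUC,GUG,GUU -> pick last = GUU
residue 4: V codons sorted = GUA,GUC,GUG,GUU -> pick last = GUU
residue 5: T codons sorted = ACA,ACC,ACG,ACU -> pick last = ACU
terminator: stop codons sorted = UAA,UAG,UGA -> pick last = UGA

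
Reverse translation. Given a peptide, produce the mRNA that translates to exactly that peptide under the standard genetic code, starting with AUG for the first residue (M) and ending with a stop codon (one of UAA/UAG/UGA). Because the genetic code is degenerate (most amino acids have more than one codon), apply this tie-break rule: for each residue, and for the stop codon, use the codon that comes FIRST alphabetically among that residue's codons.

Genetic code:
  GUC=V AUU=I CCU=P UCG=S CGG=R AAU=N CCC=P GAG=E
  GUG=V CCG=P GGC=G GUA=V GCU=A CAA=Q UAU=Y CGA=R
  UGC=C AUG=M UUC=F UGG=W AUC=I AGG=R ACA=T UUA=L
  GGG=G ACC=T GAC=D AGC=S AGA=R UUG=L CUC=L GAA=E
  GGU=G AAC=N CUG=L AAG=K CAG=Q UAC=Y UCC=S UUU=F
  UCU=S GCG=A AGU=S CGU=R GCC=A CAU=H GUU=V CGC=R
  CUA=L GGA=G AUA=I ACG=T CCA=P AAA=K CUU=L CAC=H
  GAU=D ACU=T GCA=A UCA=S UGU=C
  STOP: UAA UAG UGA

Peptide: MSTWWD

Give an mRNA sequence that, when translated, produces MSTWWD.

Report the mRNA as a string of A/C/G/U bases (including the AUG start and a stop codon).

residue 1: M -> AUG (start codon)
residue 2: S codons sorted = AGC,AGU,UCA,UCC,UCG,UCU -> pick first = AGC
residue 3: T codons sorted = ACA,ACC,ACG,ACU -> pick first = ACA
residue 4: W -> UGG (only codon)
residue 5: W -> UGG (only codon)
residue 6: D codons sorted = GAC,GAU -> pick first = GAC
terminator: stop codons sorted = UAA,UAG,UGA -> pick first = UAA

Answer: mRNA: AUGAGCACAUGGUGGGACUAA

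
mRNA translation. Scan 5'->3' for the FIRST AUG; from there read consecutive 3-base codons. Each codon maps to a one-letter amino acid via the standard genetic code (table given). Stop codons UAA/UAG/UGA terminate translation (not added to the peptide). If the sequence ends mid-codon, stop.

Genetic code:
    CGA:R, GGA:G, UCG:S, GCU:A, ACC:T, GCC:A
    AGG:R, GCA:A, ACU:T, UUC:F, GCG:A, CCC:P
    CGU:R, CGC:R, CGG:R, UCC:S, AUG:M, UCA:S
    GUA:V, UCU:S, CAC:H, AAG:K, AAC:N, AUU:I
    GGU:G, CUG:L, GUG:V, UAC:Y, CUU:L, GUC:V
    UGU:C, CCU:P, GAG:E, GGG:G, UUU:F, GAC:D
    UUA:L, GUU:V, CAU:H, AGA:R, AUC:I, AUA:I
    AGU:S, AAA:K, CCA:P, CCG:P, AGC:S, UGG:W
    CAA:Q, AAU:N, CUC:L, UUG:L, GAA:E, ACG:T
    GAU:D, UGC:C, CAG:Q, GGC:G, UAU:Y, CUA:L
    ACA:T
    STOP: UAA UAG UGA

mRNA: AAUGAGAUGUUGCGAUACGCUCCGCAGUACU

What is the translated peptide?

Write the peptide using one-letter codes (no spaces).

Answer: MRCCDTLRST

Derivation:
start AUG at pos 1
pos 1: AUG -> M; peptide=M
pos 4: AGA -> R; peptide=MR
pos 7: UGU -> C; peptide=MRC
pos 10: UGC -> C; peptide=MRCC
pos 13: GAU -> D; peptide=MRCCD
pos 16: ACG -> T; peptide=MRCCDT
pos 19: CUC -> L; peptide=MRCCDTL
pos 22: CGC -> R; peptide=MRCCDTLR
pos 25: AGU -> S; peptide=MRCCDTLRS
pos 28: ACU -> T; peptide=MRCCDTLRST
pos 31: only 0 nt remain (<3), stop (end of mRNA)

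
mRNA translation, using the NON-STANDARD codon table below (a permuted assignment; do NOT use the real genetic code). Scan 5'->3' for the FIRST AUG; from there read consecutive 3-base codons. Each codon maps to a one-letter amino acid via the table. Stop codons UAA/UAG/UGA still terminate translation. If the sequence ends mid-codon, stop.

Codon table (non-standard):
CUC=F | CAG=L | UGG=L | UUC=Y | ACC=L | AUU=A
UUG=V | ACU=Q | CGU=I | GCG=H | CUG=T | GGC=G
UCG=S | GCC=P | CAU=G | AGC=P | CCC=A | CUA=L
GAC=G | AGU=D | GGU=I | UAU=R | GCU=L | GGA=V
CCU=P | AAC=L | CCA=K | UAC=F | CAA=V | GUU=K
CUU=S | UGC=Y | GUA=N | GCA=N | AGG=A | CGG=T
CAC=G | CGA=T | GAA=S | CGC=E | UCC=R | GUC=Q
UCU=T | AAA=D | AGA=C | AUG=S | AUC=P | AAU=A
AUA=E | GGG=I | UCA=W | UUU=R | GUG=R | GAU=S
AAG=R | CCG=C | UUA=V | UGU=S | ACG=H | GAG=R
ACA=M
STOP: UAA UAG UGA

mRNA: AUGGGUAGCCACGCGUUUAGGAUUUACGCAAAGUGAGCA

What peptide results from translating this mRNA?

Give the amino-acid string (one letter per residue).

start AUG at pos 0
pos 0: AUG -> S; peptide=S
pos 3: GGU -> I; peptide=SI
pos 6: AGC -> P; peptide=SIP
pos 9: CAC -> G; peptide=SIPG
pos 12: GCG -> H; peptide=SIPGH
pos 15: UUU -> R; peptide=SIPGHR
pos 18: AGG -> A; peptide=SIPGHRA
pos 21: AUU -> A; peptide=SIPGHRAA
pos 24: UAC -> F; peptide=SIPGHRAAF
pos 27: GCA -> N; peptide=SIPGHRAAFN
pos 30: AAG -> R; peptide=SIPGHRAAFNR
pos 33: UGA -> STOP

Answer: SIPGHRAAFNR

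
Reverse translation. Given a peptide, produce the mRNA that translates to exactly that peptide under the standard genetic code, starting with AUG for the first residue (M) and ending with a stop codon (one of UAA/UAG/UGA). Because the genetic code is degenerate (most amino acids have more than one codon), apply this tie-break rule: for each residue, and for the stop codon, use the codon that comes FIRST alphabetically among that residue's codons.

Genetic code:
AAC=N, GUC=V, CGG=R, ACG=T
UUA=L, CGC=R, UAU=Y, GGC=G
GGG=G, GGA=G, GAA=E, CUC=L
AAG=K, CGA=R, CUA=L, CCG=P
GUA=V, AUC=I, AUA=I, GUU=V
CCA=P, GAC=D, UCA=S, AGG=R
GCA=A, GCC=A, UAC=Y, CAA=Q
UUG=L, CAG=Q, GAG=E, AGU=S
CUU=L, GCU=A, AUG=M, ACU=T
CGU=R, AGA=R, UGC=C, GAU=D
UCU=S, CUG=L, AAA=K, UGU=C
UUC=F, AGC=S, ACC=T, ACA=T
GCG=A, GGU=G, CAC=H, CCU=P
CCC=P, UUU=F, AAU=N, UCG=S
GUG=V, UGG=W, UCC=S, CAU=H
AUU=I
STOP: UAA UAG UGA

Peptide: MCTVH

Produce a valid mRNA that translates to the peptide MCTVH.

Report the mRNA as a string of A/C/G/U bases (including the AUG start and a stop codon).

residue 1: M -> AUG (start codon)
residue 2: C codons sorted = UGC,UGU -> pick first = UGC
residue 3: T codons sorted = ACA,ACC,ACG,ACU -> pick first = ACA
residue 4: V codons sorted = GUA,GUC,GUG,GUU -> pick first = GUA
residue 5: H codons sorted = CAC,CAU -> pick first = CAC
terminator: stop codons sorted = UAA,UAG,UGA -> pick first = UAA

Answer: mRNA: AUGUGCACAGUACACUAA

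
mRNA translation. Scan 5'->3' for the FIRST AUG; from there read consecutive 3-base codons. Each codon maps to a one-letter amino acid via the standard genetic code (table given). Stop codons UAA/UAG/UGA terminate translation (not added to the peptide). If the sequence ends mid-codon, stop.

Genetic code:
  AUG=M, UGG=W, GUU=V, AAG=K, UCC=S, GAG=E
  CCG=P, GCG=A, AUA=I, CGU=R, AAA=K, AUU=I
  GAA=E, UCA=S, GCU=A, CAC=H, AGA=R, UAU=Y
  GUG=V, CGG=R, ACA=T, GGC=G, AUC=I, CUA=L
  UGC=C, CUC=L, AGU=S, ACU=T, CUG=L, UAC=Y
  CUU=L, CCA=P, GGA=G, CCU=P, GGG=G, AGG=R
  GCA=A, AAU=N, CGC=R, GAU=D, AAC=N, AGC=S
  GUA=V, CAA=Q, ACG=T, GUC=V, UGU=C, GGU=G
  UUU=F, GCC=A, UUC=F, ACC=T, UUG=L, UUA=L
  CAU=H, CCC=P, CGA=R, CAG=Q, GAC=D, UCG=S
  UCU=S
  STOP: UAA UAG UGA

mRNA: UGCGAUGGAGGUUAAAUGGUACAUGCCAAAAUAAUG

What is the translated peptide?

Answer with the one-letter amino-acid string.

start AUG at pos 4
pos 4: AUG -> M; peptide=M
pos 7: GAG -> E; peptide=ME
pos 10: GUU -> V; peptide=MEV
pos 13: AAA -> K; peptide=MEVK
pos 16: UGG -> W; peptide=MEVKW
pos 19: UAC -> Y; peptide=MEVKWY
pos 22: AUG -> M; peptide=MEVKWYM
pos 25: CCA -> P; peptide=MEVKWYMP
pos 28: AAA -> K; peptide=MEVKWYMPK
pos 31: UAA -> STOP

Answer: MEVKWYMPK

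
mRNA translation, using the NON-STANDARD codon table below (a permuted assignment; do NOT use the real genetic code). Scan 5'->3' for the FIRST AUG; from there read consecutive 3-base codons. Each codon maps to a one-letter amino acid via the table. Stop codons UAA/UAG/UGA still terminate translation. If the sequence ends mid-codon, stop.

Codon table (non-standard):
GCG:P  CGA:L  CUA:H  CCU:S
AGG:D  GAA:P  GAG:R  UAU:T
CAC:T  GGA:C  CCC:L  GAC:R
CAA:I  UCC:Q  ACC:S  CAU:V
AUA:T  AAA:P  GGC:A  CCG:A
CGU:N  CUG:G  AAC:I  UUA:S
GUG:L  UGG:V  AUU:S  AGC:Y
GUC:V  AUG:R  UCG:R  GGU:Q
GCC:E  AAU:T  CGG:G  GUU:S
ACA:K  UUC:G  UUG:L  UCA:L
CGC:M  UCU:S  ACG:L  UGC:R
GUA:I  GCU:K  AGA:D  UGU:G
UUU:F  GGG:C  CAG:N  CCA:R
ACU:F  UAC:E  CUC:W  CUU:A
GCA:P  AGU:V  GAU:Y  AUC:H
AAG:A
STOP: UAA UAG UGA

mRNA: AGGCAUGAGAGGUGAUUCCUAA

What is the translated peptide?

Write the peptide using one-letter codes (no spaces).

start AUG at pos 4
pos 4: AUG -> R; peptide=R
pos 7: AGA -> D; peptide=RD
pos 10: GGU -> Q; peptide=RDQ
pos 13: GAU -> Y; peptide=RDQY
pos 16: UCC -> Q; peptide=RDQYQ
pos 19: UAA -> STOP

Answer: RDQYQ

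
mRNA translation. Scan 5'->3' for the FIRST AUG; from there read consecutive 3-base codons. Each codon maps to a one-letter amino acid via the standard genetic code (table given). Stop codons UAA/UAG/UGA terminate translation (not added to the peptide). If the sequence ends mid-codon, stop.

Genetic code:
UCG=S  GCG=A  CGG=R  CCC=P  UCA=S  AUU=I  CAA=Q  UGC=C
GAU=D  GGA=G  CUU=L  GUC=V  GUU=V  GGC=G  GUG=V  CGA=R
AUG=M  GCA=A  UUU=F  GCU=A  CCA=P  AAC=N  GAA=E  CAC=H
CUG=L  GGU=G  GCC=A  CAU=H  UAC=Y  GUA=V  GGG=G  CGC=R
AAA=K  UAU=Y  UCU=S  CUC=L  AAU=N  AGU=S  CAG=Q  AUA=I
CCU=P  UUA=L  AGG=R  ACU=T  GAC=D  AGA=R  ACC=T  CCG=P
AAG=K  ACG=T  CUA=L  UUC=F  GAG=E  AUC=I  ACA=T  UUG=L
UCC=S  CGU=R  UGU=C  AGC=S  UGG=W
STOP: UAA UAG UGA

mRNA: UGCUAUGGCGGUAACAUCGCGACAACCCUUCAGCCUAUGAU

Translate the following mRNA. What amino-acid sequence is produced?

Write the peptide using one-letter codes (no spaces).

Answer: MAVTSRQPFSL

Derivation:
start AUG at pos 4
pos 4: AUG -> M; peptide=M
pos 7: GCG -> A; peptide=MA
pos 10: GUA -> V; peptide=MAV
pos 13: ACA -> T; peptide=MAVT
pos 16: UCG -> S; peptide=MAVTS
pos 19: CGA -> R; peptide=MAVTSR
pos 22: CAA -> Q; peptide=MAVTSRQ
pos 25: CCC -> P; peptide=MAVTSRQP
pos 28: UUC -> F; peptide=MAVTSRQPF
pos 31: AGC -> S; peptide=MAVTSRQPFS
pos 34: CUA -> L; peptide=MAVTSRQPFSL
pos 37: UGA -> STOP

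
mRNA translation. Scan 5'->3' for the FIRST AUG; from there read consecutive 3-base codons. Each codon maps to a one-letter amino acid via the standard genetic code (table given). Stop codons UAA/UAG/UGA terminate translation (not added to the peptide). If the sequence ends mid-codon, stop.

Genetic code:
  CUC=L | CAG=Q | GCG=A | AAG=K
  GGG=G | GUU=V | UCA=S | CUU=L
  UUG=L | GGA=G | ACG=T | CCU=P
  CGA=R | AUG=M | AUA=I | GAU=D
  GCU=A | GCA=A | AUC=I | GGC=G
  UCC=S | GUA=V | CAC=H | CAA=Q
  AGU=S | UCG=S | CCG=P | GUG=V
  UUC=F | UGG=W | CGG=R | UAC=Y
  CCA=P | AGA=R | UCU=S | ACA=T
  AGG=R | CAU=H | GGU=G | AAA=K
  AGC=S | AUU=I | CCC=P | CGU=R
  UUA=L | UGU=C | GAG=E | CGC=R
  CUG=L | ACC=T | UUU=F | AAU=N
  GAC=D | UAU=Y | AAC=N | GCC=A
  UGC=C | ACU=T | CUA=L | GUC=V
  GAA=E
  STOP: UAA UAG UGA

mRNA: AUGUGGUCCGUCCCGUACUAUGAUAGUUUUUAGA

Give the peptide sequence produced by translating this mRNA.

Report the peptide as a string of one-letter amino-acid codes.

Answer: MWSVPYYDSF

Derivation:
start AUG at pos 0
pos 0: AUG -> M; peptide=M
pos 3: UGG -> W; peptide=MW
pos 6: UCC -> S; peptide=MWS
pos 9: GUC -> V; peptide=MWSV
pos 12: CCG -> P; peptide=MWSVP
pos 15: UAC -> Y; peptide=MWSVPY
pos 18: UAU -> Y; peptide=MWSVPYY
pos 21: GAU -> D; peptide=MWSVPYYD
pos 24: AGU -> S; peptide=MWSVPYYDS
pos 27: UUU -> F; peptide=MWSVPYYDSF
pos 30: UAG -> STOP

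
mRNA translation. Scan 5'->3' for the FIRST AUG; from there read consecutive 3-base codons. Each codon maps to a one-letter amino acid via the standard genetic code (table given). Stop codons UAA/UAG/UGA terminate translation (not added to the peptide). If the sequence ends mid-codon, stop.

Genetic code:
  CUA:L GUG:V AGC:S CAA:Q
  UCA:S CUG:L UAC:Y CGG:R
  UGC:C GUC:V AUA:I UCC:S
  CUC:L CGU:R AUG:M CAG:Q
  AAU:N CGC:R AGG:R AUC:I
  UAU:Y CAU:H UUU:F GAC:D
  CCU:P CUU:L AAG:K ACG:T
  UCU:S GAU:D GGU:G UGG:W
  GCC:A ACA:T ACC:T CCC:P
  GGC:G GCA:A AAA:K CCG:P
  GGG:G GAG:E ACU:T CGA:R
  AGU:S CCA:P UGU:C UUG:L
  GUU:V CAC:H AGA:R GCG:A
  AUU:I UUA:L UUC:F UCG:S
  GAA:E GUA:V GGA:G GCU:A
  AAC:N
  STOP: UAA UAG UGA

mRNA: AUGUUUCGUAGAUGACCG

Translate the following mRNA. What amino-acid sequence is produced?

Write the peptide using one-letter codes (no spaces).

Answer: MFRR

Derivation:
start AUG at pos 0
pos 0: AUG -> M; peptide=M
pos 3: UUU -> F; peptide=MF
pos 6: CGU -> R; peptide=MFR
pos 9: AGA -> R; peptide=MFRR
pos 12: UGA -> STOP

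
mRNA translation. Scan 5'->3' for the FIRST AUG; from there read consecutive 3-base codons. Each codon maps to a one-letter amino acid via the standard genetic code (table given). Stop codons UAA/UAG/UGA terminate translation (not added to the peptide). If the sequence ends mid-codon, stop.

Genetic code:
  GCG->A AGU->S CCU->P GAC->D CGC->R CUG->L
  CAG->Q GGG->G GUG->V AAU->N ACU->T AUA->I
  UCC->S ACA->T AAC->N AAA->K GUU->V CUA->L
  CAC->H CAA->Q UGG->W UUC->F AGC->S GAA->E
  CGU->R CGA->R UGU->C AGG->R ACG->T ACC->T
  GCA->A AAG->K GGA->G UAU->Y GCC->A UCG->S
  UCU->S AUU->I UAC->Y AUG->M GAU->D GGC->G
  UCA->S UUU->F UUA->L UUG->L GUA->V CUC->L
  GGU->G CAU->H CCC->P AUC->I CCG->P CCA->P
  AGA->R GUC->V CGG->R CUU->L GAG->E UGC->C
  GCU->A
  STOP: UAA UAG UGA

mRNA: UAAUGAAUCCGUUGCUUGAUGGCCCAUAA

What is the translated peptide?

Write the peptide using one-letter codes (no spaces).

Answer: MNPLLDGP

Derivation:
start AUG at pos 2
pos 2: AUG -> M; peptide=M
pos 5: AAU -> N; peptide=MN
pos 8: CCG -> P; peptide=MNP
pos 11: UUG -> L; peptide=MNPL
pos 14: CUU -> L; peptide=MNPLL
pos 17: GAU -> D; peptide=MNPLLD
pos 20: GGC -> G; peptide=MNPLLDG
pos 23: CCA -> P; peptide=MNPLLDGP
pos 26: UAA -> STOP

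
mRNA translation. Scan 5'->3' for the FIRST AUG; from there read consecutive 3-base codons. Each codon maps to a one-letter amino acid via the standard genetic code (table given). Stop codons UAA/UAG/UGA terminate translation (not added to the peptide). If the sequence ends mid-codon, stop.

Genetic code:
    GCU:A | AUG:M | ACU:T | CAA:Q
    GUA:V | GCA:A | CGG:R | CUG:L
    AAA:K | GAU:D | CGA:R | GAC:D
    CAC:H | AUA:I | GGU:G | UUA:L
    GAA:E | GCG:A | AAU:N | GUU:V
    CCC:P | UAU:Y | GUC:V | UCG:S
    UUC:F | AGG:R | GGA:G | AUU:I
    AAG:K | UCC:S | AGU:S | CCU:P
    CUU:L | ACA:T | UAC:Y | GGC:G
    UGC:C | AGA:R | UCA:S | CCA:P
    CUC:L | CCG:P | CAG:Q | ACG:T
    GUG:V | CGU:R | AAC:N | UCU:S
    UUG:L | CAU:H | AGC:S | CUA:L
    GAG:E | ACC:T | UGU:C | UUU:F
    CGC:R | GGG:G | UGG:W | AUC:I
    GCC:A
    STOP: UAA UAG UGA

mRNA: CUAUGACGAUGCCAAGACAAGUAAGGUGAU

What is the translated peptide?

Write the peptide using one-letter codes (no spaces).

start AUG at pos 2
pos 2: AUG -> M; peptide=M
pos 5: ACG -> T; peptide=MT
pos 8: AUG -> M; peptide=MTM
pos 11: CCA -> P; peptide=MTMP
pos 14: AGA -> R; peptide=MTMPR
pos 17: CAA -> Q; peptide=MTMPRQ
pos 20: GUA -> V; peptide=MTMPRQV
pos 23: AGG -> R; peptide=MTMPRQVR
pos 26: UGA -> STOP

Answer: MTMPRQVR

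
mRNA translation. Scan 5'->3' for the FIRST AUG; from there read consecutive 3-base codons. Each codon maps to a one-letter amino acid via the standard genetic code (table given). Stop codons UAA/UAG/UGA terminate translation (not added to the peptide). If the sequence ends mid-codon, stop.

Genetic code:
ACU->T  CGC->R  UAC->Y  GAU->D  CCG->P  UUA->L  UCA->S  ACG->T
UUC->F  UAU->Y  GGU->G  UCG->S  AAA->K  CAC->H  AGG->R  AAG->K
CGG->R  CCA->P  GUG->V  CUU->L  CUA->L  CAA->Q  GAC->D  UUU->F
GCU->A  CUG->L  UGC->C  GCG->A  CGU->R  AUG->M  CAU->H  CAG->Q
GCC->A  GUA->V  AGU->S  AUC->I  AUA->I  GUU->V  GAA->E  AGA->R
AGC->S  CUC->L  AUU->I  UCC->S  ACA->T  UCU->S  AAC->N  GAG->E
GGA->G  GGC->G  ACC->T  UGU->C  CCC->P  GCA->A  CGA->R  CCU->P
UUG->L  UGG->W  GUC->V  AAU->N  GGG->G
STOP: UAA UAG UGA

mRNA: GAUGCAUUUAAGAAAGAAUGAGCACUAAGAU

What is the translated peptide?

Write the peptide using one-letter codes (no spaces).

start AUG at pos 1
pos 1: AUG -> M; peptide=M
pos 4: CAU -> H; peptide=MH
pos 7: UUA -> L; peptide=MHL
pos 10: AGA -> R; peptide=MHLR
pos 13: AAG -> K; peptide=MHLRK
pos 16: AAU -> N; peptide=MHLRKN
pos 19: GAG -> E; peptide=MHLRKNE
pos 22: CAC -> H; peptide=MHLRKNEH
pos 25: UAA -> STOP

Answer: MHLRKNEH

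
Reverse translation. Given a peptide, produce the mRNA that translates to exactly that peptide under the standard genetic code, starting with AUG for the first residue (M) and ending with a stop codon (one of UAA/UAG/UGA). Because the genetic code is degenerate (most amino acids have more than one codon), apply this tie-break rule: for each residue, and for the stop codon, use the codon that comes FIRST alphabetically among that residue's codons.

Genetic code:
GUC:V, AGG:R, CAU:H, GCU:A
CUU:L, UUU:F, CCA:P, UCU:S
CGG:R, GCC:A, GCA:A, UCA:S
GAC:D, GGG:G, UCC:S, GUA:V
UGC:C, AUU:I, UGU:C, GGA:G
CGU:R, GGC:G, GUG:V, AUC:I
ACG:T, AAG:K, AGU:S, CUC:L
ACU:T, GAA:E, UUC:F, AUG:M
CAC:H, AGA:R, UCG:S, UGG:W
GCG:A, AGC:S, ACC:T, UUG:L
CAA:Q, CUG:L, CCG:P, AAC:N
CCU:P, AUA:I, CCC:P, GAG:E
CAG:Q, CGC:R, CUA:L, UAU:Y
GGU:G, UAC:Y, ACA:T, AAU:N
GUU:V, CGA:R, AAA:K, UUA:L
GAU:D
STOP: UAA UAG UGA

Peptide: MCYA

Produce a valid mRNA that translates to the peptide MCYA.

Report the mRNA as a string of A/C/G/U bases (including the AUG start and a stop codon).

Answer: mRNA: AUGUGCUACGCAUAA

Derivation:
residue 1: M -> AUG (start codon)
residue 2: C codons sorted = UGC,UGU -> pick first = UGC
residue 3: Y codons sorted = UAC,UAU -> pick first = UAC
residue 4: A codons sorted = GCA,GCC,GCG,GCU -> pick first = GCA
terminator: stop codons sorted = UAA,UAG,UGA -> pick first = UAA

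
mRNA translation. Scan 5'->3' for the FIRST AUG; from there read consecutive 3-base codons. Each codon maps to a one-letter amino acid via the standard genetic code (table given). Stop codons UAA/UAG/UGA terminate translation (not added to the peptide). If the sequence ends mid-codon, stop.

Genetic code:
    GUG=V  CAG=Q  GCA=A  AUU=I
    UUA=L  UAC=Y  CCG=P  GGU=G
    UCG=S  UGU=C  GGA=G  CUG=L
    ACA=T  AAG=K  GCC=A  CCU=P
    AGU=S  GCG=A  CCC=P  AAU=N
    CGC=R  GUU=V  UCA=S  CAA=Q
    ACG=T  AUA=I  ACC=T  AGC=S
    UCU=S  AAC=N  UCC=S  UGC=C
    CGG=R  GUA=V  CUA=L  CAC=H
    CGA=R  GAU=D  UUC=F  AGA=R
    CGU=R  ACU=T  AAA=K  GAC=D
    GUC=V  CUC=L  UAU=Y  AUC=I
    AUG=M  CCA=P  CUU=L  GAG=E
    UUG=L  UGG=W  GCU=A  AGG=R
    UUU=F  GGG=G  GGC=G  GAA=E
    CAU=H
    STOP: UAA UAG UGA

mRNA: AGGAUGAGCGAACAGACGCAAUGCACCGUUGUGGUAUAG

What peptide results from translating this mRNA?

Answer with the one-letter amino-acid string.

start AUG at pos 3
pos 3: AUG -> M; peptide=M
pos 6: AGC -> S; peptide=MS
pos 9: GAA -> E; peptide=MSE
pos 12: CAG -> Q; peptide=MSEQ
pos 15: ACG -> T; peptide=MSEQT
pos 18: CAA -> Q; peptide=MSEQTQ
pos 21: UGC -> C; peptide=MSEQTQC
pos 24: ACC -> T; peptide=MSEQTQCT
pos 27: GUU -> V; peptide=MSEQTQCTV
pos 30: GUG -> V; peptide=MSEQTQCTVV
pos 33: GUA -> V; peptide=MSEQTQCTVVV
pos 36: UAG -> STOP

Answer: MSEQTQCTVVV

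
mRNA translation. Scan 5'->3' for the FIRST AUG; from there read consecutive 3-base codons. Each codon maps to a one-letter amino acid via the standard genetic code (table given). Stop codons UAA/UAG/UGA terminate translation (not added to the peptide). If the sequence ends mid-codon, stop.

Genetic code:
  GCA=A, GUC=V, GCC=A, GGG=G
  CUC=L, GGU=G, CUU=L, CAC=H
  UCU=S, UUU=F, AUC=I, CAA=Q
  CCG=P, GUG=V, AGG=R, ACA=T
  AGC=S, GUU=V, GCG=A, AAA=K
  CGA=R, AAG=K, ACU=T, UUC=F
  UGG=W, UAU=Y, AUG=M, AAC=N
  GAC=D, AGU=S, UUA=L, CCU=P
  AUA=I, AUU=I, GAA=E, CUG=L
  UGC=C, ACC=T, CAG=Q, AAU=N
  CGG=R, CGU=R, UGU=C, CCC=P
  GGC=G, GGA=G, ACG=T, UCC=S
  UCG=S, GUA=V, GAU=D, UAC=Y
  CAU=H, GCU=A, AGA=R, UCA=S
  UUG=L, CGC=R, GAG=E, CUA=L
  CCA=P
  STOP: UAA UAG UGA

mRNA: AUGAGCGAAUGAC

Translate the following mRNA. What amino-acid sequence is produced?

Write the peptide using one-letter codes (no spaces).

Answer: MSE

Derivation:
start AUG at pos 0
pos 0: AUG -> M; peptide=M
pos 3: AGC -> S; peptide=MS
pos 6: GAA -> E; peptide=MSE
pos 9: UGA -> STOP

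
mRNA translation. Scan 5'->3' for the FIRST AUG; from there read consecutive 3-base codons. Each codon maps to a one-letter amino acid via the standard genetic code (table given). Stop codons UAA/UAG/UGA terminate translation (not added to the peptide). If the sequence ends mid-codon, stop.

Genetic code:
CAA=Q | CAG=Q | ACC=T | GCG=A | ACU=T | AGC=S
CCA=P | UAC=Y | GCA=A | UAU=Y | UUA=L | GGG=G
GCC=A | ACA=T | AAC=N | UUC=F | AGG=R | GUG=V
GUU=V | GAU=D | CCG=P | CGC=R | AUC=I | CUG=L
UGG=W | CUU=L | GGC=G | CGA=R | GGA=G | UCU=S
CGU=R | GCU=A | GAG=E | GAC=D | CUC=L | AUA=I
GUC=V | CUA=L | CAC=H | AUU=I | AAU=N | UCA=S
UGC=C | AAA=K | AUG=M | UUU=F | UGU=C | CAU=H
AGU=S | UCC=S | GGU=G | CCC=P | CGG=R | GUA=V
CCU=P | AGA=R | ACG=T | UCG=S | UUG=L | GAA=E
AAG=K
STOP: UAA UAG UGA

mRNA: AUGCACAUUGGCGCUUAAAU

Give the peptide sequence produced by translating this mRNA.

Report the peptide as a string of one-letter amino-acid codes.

start AUG at pos 0
pos 0: AUG -> M; peptide=M
pos 3: CAC -> H; peptide=MH
pos 6: AUU -> I; peptide=MHI
pos 9: GGC -> G; peptide=MHIG
pos 12: GCU -> A; peptide=MHIGA
pos 15: UAA -> STOP

Answer: MHIGA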